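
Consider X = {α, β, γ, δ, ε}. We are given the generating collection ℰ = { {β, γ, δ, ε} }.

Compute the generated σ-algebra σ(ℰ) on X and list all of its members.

Take S₀ = ℰ ∪ {∅, X} = { ∅, {β, γ, δ, ε}, X }.
Round 1 adds 1:
  {α}  = complement {β, γ, δ, ε}
  (now 4)
Round 2: no new sets; the family is a σ-algebra.

σ(ℰ) = { ∅, {α}, {β, γ, δ, ε}, X }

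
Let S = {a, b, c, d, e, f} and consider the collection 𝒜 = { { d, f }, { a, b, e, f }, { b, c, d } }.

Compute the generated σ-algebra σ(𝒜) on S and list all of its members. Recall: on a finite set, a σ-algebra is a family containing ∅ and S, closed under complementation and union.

Answer: σ(𝒜) = { {  }, { b }, { c }, { d }, { f }, { a, e }, { b, c }, { b, d }, { b, f }, { c, d }, { c, f }, { d, f }, { a, b, e }, { a, c, e }, { a, d, e }, { a, e, f }, { b, c, d }, { b, c, f }, { b, d, f }, { c, d, f }, { a, b, c, e }, { a, b, d, e }, { a, b, e, f }, { a, c, d, e }, { a, c, e, f }, { a, d, e, f }, { b, c, d, f }, { a, b, c, d, e }, { a, b, c, e, f }, { a, b, d, e, f }, { a, c, d, e, f }, S }

Trace:
Begin from { {  }, { d, f }, { b, c, d }, { a, b, e, f }, S } (that is, 𝒜 plus ∅ and S).
Iteration 1 adds 5:
  { c, d }  = { a, b, e, f }ᶜ
  { a, e, f }  = { b, c, d }ᶜ
  { a, b, c, e }  = { d, f }ᶜ
  { b, c, d, f }  = { b, c, d } ∪ { d, f }
  { a, b, d, e, f }  = { d, f } ∪ { a, b, e, f }
  — 10 sets.
Iteration 2: 7 new —
  { c }  = { a, b, d, e, f }ᶜ
  { a, e }  = { b, c, d, f }ᶜ
  { c, d, f }  = { c, d } ∪ { d, f }
  { a, d, e, f }  = { a, e, f } ∪ { d, f }
  { a, b, c, d, e }  = { c, d } ∪ { a, b, c, e }
  { a, b, c, e, f }  = { a, e, f } ∪ { a, b, c, e }
  { a, c, d, e, f }  = { c, d } ∪ { a, e, f }
  — 17 sets.
Iteration 3 (8 new):
  { b }  = { a, c, d, e, f }ᶜ
  { d }  = { a, b, c, e, f }ᶜ
  { f }  = { a, b, c, d, e }ᶜ
  { b, c }  = { a, d, e, f }ᶜ
  { a, b, e }  = { c, d, f }ᶜ
  { a, c, e }  = { c } ∪ { a, e }
  { a, c, d, e }  = { c, d } ∪ { a, e }
  { a, c, e, f }  = { c } ∪ { a, e, f }
  — 25 sets.
Iteration 4 adds 7:
  { b, d }  = { a, c, e, f }ᶜ
  { b, f }  = { a, c, d, e }ᶜ
  { c, f }  = { f } ∪ { c }
  { a, d, e }  = { a, e } ∪ { d }
  { b, c, f }  = { f } ∪ { b, c }
  { b, d, f }  = { a, c, e }ᶜ
  { a, b, d, e }  = { a, b, e } ∪ { d }
  — 32 sets.
Iteration 5: no new sets; the family is a σ-algebra.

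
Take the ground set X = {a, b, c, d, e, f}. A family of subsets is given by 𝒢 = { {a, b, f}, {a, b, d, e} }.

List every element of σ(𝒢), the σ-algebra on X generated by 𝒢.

|σ(𝒢)| = 16.  σ(𝒢) = { {}, {c}, {f}, {a, b}, {c, f}, {d, e}, {a, b, c}, {a, b, f}, {c, d, e}, {d, e, f}, {a, b, c, f}, {a, b, d, e}, {c, d, e, f}, {a, b, c, d, e}, {a, b, d, e, f}, X }

Check:
Seed the family with 𝒢 together with ∅ and X: { {}, {a, b, f}, {a, b, d, e}, X }.
Pass 1 (3 new):
  {c, f}  = complement {a, b, d, e}
  {c, d, e}  = complement {a, b, f}
  {a, b, d, e, f}  = {a, b, d, e} ∪ {a, b, f}
  [7 total]
Pass 2 adds 4:
  {c}  = complement {a, b, d, e, f}
  {a, b, c, f}  = {c, f} ∪ {a, b, f}
  {c, d, e, f}  = {c, d, e} ∪ {c, f}
  {a, b, c, d, e}  = {c, d, e} ∪ {a, b, d, e}
  [11 total]
Pass 3: 3 new —
  {f}  = complement {a, b, c, d, e}
  {a, b}  = complement {c, d, e, f}
  {d, e}  = complement {a, b, c, f}
  [14 total]
Pass 4 (2 new):
  {a, b, c}  = {c} ∪ {a, b}
  {d, e, f}  = {d, e} ∪ {f}
  [16 total]
Pass 5: no new sets; the family is a σ-algebra.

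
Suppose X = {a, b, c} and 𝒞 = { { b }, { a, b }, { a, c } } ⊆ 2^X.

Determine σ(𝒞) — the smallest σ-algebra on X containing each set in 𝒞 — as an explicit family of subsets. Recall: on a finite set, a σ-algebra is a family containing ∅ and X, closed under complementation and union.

σ(𝒞) = { ∅, { a }, { b }, { c }, { a, b }, { a, c }, { b, c }, X }

Working:
Take S₀ = 𝒞 ∪ {∅, X} = { ∅, { b }, { a, b }, { a, c }, X }.
Iteration 1 (1 new):
  { c }  = { a, b }ᶜ
  [6 total]
Iteration 2. New:
  { b, c }  = { c } ∪ { b }
  [7 total]
Iteration 3 adds 1:
  { a }  = { b, c }ᶜ
  [8 total]
After Iteration 4 the family is unchanged; done.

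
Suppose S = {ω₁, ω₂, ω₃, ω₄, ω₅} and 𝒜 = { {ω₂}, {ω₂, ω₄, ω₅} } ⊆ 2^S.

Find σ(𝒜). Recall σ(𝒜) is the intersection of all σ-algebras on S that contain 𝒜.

σ(𝒜) = { ∅, {ω₂}, {ω₁, ω₃}, {ω₄, ω₅}, {ω₁, ω₂, ω₃}, {ω₂, ω₄, ω₅}, {ω₁, ω₃, ω₄, ω₅}, S }

Derivation:
Take S₀ = 𝒜 ∪ {∅, S} = { ∅, {ω₂}, {ω₂, ω₄, ω₅}, S }.
Iteration 1 (2 new):
  {ω₁, ω₃}  = {ω₂, ω₄, ω₅}ᶜ
  {ω₁, ω₃, ω₄, ω₅}  = {ω₂}ᶜ
  [6 total]
Iteration 2: +1 →
  {ω₁, ω₂, ω₃}  = {ω₁, ω₃} ∪ {ω₂}
  [7 total]
Iteration 3 (1 new):
  {ω₄, ω₅}  = {ω₁, ω₂, ω₃}ᶜ
  [8 total]
Iteration 4: stable.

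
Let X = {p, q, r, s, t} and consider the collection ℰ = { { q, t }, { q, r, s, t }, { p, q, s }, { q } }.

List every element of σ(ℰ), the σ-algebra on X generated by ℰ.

|σ(ℰ)| = 32.  σ(ℰ) = { ∅, { p }, { q }, { r }, { s }, { t }, { p, q }, { p, r }, { p, s }, { p, t }, { q, r }, { q, s }, { q, t }, { r, s }, { r, t }, { s, t }, { p, q, r }, { p, q, s }, { p, q, t }, { p, r, s }, { p, r, t }, { p, s, t }, { q, r, s }, { q, r, t }, { q, s, t }, { r, s, t }, { p, q, r, s }, { p, q, r, t }, { p, q, s, t }, { p, r, s, t }, { q, r, s, t }, X }

Derivation:
Initial family (6 sets): { ∅, { q }, { q, t }, { p, q, s }, { q, r, s, t }, X }.
Step 1 (5 new):
  { p }  = ᶜ of { q, r, s, t }
  { r, t }  = ᶜ of { p, q, s }
  { p, r, s }  = ᶜ of { q, t }
  { p, q, s, t }  = { q, t } ∪ { p, q, s }
  { p, r, s, t }  = ᶜ of { q }
  (now 11)
Step 2: +6 →
  { r }  = ᶜ of { p, q, s, t }
  { p, q }  = { q } ∪ { p }
  { p, q, t }  = { q, t } ∪ { p }
  { p, r, t }  = { r, t } ∪ { p }
  { q, r, t }  = { q, t } ∪ { r, t }
  { p, q, r, s }  = { q } ∪ { p, r, s }
  (now 17)
Step 3 (9 new):
  { t }  = ᶜ of { p, q, r, s }
  { p, r }  = { r } ∪ { p }
  { p, s }  = ᶜ of { q, r, t }
  { q, r }  = { r } ∪ { q }
  { q, s }  = ᶜ of { p, r, t }
  { r, s }  = ᶜ of { p, q, t }
  { p, q, r }  = { r } ∪ { p, q }
  { r, s, t }  = ᶜ of { p, q }
  { p, q, r, t }  = { r } ∪ { p, q, t }
  (now 26)
Step 4 adds 6:
  { s }  = ᶜ of { p, q, r, t }
  { p, t }  = { t } ∪ { p }
  { s, t }  = ᶜ of { p, q, r }
  { p, s, t }  = ᶜ of { q, r }
  { q, r, s }  = { r, s } ∪ { q }
  { q, s, t }  = ᶜ of { p, r }
  (now 32)
Step 5: no new sets; the family is a σ-algebra.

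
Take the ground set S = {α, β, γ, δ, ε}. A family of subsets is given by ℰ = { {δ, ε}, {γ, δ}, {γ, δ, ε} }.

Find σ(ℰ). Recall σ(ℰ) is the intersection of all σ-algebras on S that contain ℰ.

Seed the family with ℰ together with ∅ and S: { {}, {γ, δ}, {δ, ε}, {γ, δ, ε}, S }.
Step 1: +3 →
  {α, β}  = {γ, δ, ε}ᶜ
  {α, β, γ}  = {δ, ε}ᶜ
  {α, β, ε}  = {γ, δ}ᶜ
  |family| = 8
Step 2. New:
  {α, β, γ, δ}  = {γ, δ} ∪ {α, β, γ}
  {α, β, γ, ε}  = {α, β, ε} ∪ {α, β, γ}
  {α, β, δ, ε}  = {δ, ε} ∪ {α, β, ε}
  |family| = 11
Step 3: 3 new —
  {γ}  = {α, β, δ, ε}ᶜ
  {δ}  = {α, β, γ, ε}ᶜ
  {ε}  = {α, β, γ, δ}ᶜ
  |family| = 14
Step 4: +2 →
  {γ, ε}  = {γ} ∪ {ε}
  {α, β, δ}  = {α, β} ∪ {δ}
  |family| = 16
Step 5: closed — nothing new.

Hence σ(ℰ) has 16 members: { {}, {γ}, {δ}, {ε}, {α, β}, {γ, δ}, {γ, ε}, {δ, ε}, {α, β, γ}, {α, β, δ}, {α, β, ε}, {γ, δ, ε}, {α, β, γ, δ}, {α, β, γ, ε}, {α, β, δ, ε}, S }.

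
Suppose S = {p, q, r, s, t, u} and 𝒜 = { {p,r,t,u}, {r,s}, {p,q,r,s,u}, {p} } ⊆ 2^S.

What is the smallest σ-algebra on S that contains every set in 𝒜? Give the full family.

|σ(𝒜)| = 64.  σ(𝒜) = { {}, {p}, {q}, {r}, {s}, {t}, {u}, {p,q}, {p,r}, {p,s}, {p,t}, {p,u}, {q,r}, {q,s}, {q,t}, {q,u}, {r,s}, {r,t}, {r,u}, {s,t}, {s,u}, {t,u}, {p,q,r}, {p,q,s}, {p,q,t}, {p,q,u}, {p,r,s}, {p,r,t}, {p,r,u}, {p,s,t}, {p,s,u}, {p,t,u}, {q,r,s}, {q,r,t}, {q,r,u}, {q,s,t}, {q,s,u}, {q,t,u}, {r,s,t}, {r,s,u}, {r,t,u}, {s,t,u}, {p,q,r,s}, {p,q,r,t}, {p,q,r,u}, {p,q,s,t}, {p,q,s,u}, {p,q,t,u}, {p,r,s,t}, {p,r,s,u}, {p,r,t,u}, {p,s,t,u}, {q,r,s,t}, {q,r,s,u}, {q,r,t,u}, {q,s,t,u}, {r,s,t,u}, {p,q,r,s,t}, {p,q,r,s,u}, {p,q,r,t,u}, {p,q,s,t,u}, {p,r,s,t,u}, {q,r,s,t,u}, S }

Check:
Take S₀ = 𝒜 ∪ {∅, S} = { {}, {p}, {r,s}, {p,r,t,u}, {p,q,r,s,u}, S }.
Pass 1: 6 new —
  {t}  = complement {p,q,r,s,u}
  {q,s}  = complement {p,r,t,u}
  {p,r,s}  = {r,s} ∪ {p}
  {p,q,t,u}  = complement {r,s}
  {p,r,s,t,u}  = {p,r,t,u} ∪ {r,s}
  {q,r,s,t,u}  = complement {p}
Pass 2. New:
  {q}  = complement {p,r,s,t,u}
  {p,t}  = {t} ∪ {p}
  {p,q,s}  = {q,s} ∪ {p}
  {q,r,s}  = {r,s} ∪ {q,s}
  {q,s,t}  = {t} ∪ {q,s}
  {q,t,u}  = complement {p,r,s}
  {r,s,t}  = {r,s} ∪ {t}
  {p,q,r,s}  = {p,r,s} ∪ {q,s}
  {p,r,s,t}  = {t} ∪ {p,r,s}
  {p,q,r,t,u}  = {p,r,t,u} ∪ {p,q,t,u}
  {p,q,s,t,u}  = {q,s} ∪ {p,q,t,u}
Pass 3: +16 →
  {r}  = complement {p,q,s,t,u}
  {s}  = complement {p,q,r,t,u}
  {p,q}  = {q} ∪ {p}
  {q,t}  = {q} ∪ {t}
  {q,u}  = complement {p,r,s,t}
  {t,u}  = complement {p,q,r,s}
  {p,q,t}  = {q} ∪ {p,t}
  {p,q,u}  = complement {r,s,t}
  {p,r,u}  = complement {q,s,t}
  {p,t,u}  = complement {q,r,s}
  {r,t,u}  = complement {p,q,s}
  {p,q,s,t}  = {p,t} ∪ {q,s}
  {q,r,s,t}  = {r,s,t} ∪ {q}
  {q,r,s,u}  = complement {p,t}
  {q,s,t,u}  = {q,s} ∪ {q,t,u}
  {p,q,r,s,t}  = {r,s,t} ∪ {p,q,s}
Pass 4: +23 →
  {u}  = complement {p,q,r,s,t}
  {p,r}  = complement {q,s,t,u}
  {p,s}  = {s} ∪ {p}
  {p,u}  = complement {q,r,s,t}
  {q,r}  = {q} ∪ {r}
  {r,t}  = {r} ∪ {t}
  {r,u}  = complement {p,q,s,t}
  {s,t}  = {s} ∪ {t}
  {p,q,r}  = {p,q} ∪ {r}
  {p,r,t}  = {r} ∪ {p,t}
  {p,s,t}  = {s} ∪ {p,t}
  {q,r,t}  = {r} ∪ {q,t}
  {q,r,u}  = {q,u} ∪ {r}
  {q,s,u}  = {q,u} ∪ {s}
  {r,s,u}  = complement {p,q,t}
  {s,t,u}  = {s} ∪ {t,u}
  {p,q,r,t}  = {r} ∪ {p,q,t}
  {p,q,r,u}  = {p,r,u} ∪ {q}
  {p,q,s,u}  = {q,u} ∪ {p,q,s}
  {p,r,s,u}  = complement {q,t}
  {p,s,t,u}  = {p,t,u} ∪ {s}
  {q,r,t,u}  = {q} ∪ {r,t,u}
  {r,s,t,u}  = complement {p,q}
Pass 5: +2 →
  {s,u}  = complement {p,q,r,t}
  {p,s,u}  = complement {q,r,t}
Pass 6 adds nothing — fixpoint reached.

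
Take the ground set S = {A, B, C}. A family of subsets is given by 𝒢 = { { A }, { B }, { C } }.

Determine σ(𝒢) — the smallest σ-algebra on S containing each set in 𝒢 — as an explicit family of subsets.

Initial family (5 sets): { ∅, { A }, { B }, { C }, S }.
Pass 1 adds 3:
  { A, B }  = ᶜ of { C }
  { A, C }  = ᶜ of { B }
  { B, C }  = ᶜ of { A }
  — 8 sets.
After Pass 2 the family is unchanged; done.

Therefore σ(𝒢) = { ∅, { A }, { B }, { C }, { A, B }, { A, C }, { B, C }, S } (|σ(𝒢)| = 8).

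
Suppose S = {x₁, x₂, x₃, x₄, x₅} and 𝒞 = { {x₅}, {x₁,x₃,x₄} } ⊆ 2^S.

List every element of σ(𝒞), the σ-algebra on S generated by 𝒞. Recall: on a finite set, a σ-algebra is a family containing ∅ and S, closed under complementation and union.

Start: 𝒞 ∪ {∅, S} = { ∅, {x₅}, {x₁,x₃,x₄}, S }.
Round 1: 3 new —
  {x₂,x₅}  = S∖{x₁,x₃,x₄}
  {x₁,x₂,x₃,x₄}  = S∖{x₅}
  {x₁,x₃,x₄,x₅}  = {x₁,x₃,x₄} ∪ {x₅}
  — 7 sets.
Round 2. New:
  {x₂}  = S∖{x₁,x₃,x₄,x₅}
  — 8 sets.
Round 3 adds nothing — fixpoint reached.

|σ(𝒞)| = 8.  σ(𝒞) = { ∅, {x₂}, {x₅}, {x₂,x₅}, {x₁,x₃,x₄}, {x₁,x₂,x₃,x₄}, {x₁,x₃,x₄,x₅}, S }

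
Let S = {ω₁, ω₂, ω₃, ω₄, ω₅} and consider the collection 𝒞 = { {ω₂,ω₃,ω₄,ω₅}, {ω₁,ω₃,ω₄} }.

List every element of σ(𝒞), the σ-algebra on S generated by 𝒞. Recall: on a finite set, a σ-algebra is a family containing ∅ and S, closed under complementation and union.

|σ(𝒞)| = 8.  σ(𝒞) = { {}, {ω₁}, {ω₂,ω₅}, {ω₃,ω₄}, {ω₁,ω₂,ω₅}, {ω₁,ω₃,ω₄}, {ω₂,ω₃,ω₄,ω₅}, S }

Derivation:
Start: 𝒞 ∪ {∅, S} = { {}, {ω₁,ω₃,ω₄}, {ω₂,ω₃,ω₄,ω₅}, S }.
Pass 1 adds 2:
  {ω₁}  = {ω₂,ω₃,ω₄,ω₅}ᶜ
  {ω₂,ω₅}  = {ω₁,ω₃,ω₄}ᶜ
  [6 total]
Pass 2 (1 new):
  {ω₁,ω₂,ω₅}  = {ω₂,ω₅} ∪ {ω₁}
  [7 total]
Pass 3. New:
  {ω₃,ω₄}  = {ω₁,ω₂,ω₅}ᶜ
  [8 total]
Pass 4: stable.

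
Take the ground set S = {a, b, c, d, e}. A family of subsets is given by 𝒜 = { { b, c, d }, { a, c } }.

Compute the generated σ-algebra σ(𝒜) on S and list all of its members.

Start: 𝒜 ∪ {∅, S} = { {}, { a, c }, { b, c, d }, S }.
Step 1 (3 new):
  { a, e }  = S∖{ b, c, d }
  { b, d, e }  = S∖{ a, c }
  { a, b, c, d }  = { b, c, d } ∪ { a, c }
  |family| = 7
Step 2: +4 →
  { e }  = S∖{ a, b, c, d }
  { a, c, e }  = { a, c } ∪ { a, e }
  { a, b, d, e }  = { a, e } ∪ { b, d, e }
  { b, c, d, e }  = { b, c, d } ∪ { b, d, e }
  |family| = 11
Step 3 (3 new):
  { a }  = S∖{ b, c, d, e }
  { c }  = S∖{ a, b, d, e }
  { b, d }  = S∖{ a, c, e }
  |family| = 14
Step 4 (2 new):
  { c, e }  = { c } ∪ { e }
  { a, b, d }  = { b, d } ∪ { a }
  |family| = 16
Step 5: no new sets; the family is a σ-algebra.

σ(𝒜) = { {}, { a }, { c }, { e }, { a, c }, { a, e }, { b, d }, { c, e }, { a, b, d }, { a, c, e }, { b, c, d }, { b, d, e }, { a, b, c, d }, { a, b, d, e }, { b, c, d, e }, S }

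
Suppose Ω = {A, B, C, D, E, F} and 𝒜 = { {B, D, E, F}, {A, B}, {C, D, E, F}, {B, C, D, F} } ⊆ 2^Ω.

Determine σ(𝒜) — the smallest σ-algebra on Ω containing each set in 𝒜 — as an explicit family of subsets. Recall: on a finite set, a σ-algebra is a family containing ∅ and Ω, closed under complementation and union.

Answer: σ(𝒜) = { ∅, {A}, {B}, {C}, {E}, {A, B}, {A, C}, {A, E}, {B, C}, {B, E}, {C, E}, {D, F}, {A, B, C}, {A, B, E}, {A, C, E}, {A, D, F}, {B, C, E}, {B, D, F}, {C, D, F}, {D, E, F}, {A, B, C, E}, {A, B, D, F}, {A, C, D, F}, {A, D, E, F}, {B, C, D, F}, {B, D, E, F}, {C, D, E, F}, {A, B, C, D, F}, {A, B, D, E, F}, {A, C, D, E, F}, {B, C, D, E, F}, Ω }

Derivation:
Seed the family with 𝒜 together with ∅ and Ω: { ∅, {A, B}, {B, C, D, F}, {B, D, E, F}, {C, D, E, F}, Ω }.
Pass 1 adds 5:
  {A, C}  = Ω∖{B, D, E, F}
  {A, E}  = Ω∖{B, C, D, F}
  {A, B, C, D, F}  = {A, B} ∪ {B, C, D, F}
  {A, B, D, E, F}  = {B, D, E, F} ∪ {A, B}
  {B, C, D, E, F}  = {B, D, E, F} ∪ {B, C, D, F}
  — 11 sets.
Pass 2: +7 →
  {A}  = Ω∖{B, C, D, E, F}
  {C}  = Ω∖{A, B, D, E, F}
  {E}  = Ω∖{A, B, C, D, F}
  {A, B, C}  = {A, B} ∪ {A, C}
  {A, B, E}  = {A, B} ∪ {A, E}
  {A, C, E}  = {A, C} ∪ {A, E}
  {A, C, D, E, F}  = {C, D, E, F} ∪ {A, C}
  — 18 sets.
Pass 3. New:
  {B}  = Ω∖{A, C, D, E, F}
  {C, E}  = {C} ∪ {E}
  {B, D, F}  = Ω∖{A, C, E}
  {C, D, F}  = Ω∖{A, B, E}
  {D, E, F}  = Ω∖{A, B, C}
  {A, B, C, E}  = {C} ∪ {A, B, E}
  — 24 sets.
Pass 4 adds 7:
  {B, C}  = {B} ∪ {C}
  {B, E}  = {B} ∪ {E}
  {D, F}  = Ω∖{A, B, C, E}
  {B, C, E}  = {B} ∪ {C, E}
  {A, B, D, F}  = Ω∖{C, E}
  {A, C, D, F}  = {A, C} ∪ {C, D, F}
  {A, D, E, F}  = {A, E} ∪ {D, E, F}
  — 31 sets.
Pass 5 adds 1:
  {A, D, F}  = Ω∖{B, C, E}
  — 32 sets.
Pass 6 adds nothing — fixpoint reached.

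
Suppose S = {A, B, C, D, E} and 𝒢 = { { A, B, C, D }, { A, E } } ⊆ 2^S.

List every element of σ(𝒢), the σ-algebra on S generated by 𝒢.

σ(𝒢) = { {}, { A }, { E }, { A, E }, { B, C, D }, { A, B, C, D }, { B, C, D, E }, S }

Working:
Initial family (4 sets): { {}, { A, E }, { A, B, C, D }, S }.
Round 1 adds 2:
  { E }  = S∖{ A, B, C, D }
  { B, C, D }  = S∖{ A, E }
  — 6 sets.
Round 2: 1 new —
  { B, C, D, E }  = { B, C, D } ∪ { E }
  — 7 sets.
Round 3 adds 1:
  { A }  = S∖{ B, C, D, E }
  — 8 sets.
Round 4: already closed under ᶜ and ∪.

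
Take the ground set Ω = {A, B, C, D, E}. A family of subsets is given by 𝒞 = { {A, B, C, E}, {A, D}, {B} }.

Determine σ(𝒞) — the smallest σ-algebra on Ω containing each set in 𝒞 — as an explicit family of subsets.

|σ(𝒞)| = 16.  σ(𝒞) = { {}, {A}, {B}, {D}, {A, B}, {A, D}, {B, D}, {C, E}, {A, B, D}, {A, C, E}, {B, C, E}, {C, D, E}, {A, B, C, E}, {A, C, D, E}, {B, C, D, E}, Ω }

Trace:
Start: 𝒞 ∪ {∅, Ω} = { {}, {B}, {A, D}, {A, B, C, E}, Ω }.
Pass 1: 4 new —
  {D}  = {A, B, C, E}ᶜ
  {A, B, D}  = {A, D} ∪ {B}
  {B, C, E}  = {A, D}ᶜ
  {A, C, D, E}  = {B}ᶜ
  — 9 sets.
Pass 2. New:
  {B, D}  = {B} ∪ {D}
  {C, E}  = {A, B, D}ᶜ
  {B, C, D, E}  = {B, C, E} ∪ {D}
  — 12 sets.
Pass 3 adds 3:
  {A}  = {B, C, D, E}ᶜ
  {A, C, E}  = {B, D}ᶜ
  {C, D, E}  = {D} ∪ {C, E}
  — 15 sets.
Pass 4. New:
  {A, B}  = {C, D, E}ᶜ
  — 16 sets.
Pass 5: stable.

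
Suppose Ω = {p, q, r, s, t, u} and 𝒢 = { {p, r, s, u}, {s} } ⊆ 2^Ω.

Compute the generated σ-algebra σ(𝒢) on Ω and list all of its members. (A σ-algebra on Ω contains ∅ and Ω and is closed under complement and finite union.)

Seed the family with 𝒢 together with ∅ and Ω: { {}, {s}, {p, r, s, u}, Ω }.
Round 1 (2 new):
  {q, t}  = Ω∖{p, r, s, u}
  {p, q, r, t, u}  = Ω∖{s}
  (now 6)
Round 2 adds 1:
  {q, s, t}  = {q, t} ∪ {s}
  (now 7)
Round 3: +1 →
  {p, r, u}  = Ω∖{q, s, t}
  (now 8)
Round 4: closed — nothing new.

|σ(𝒢)| = 8.  σ(𝒢) = { {}, {s}, {q, t}, {p, r, u}, {q, s, t}, {p, r, s, u}, {p, q, r, t, u}, Ω }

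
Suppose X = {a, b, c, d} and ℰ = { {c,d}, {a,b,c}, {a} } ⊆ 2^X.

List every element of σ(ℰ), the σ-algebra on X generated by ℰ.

|σ(ℰ)| = 16.  σ(ℰ) = { {}, {a}, {b}, {c}, {d}, {a,b}, {a,c}, {a,d}, {b,c}, {b,d}, {c,d}, {a,b,c}, {a,b,d}, {a,c,d}, {b,c,d}, X }

Check:
Begin from { {}, {a}, {c,d}, {a,b,c}, X } (that is, ℰ plus ∅ and X).
Pass 1: +4 →
  {d}  = X∖{a,b,c}
  {a,b}  = X∖{c,d}
  {a,c,d}  = {c,d} ∪ {a}
  {b,c,d}  = X∖{a}
  (now 9)
Pass 2: +3 →
  {b}  = X∖{a,c,d}
  {a,d}  = {d} ∪ {a}
  {a,b,d}  = {a,b} ∪ {d}
  (now 12)
Pass 3: 3 new —
  {c}  = X∖{a,b,d}
  {b,c}  = X∖{a,d}
  {b,d}  = {d} ∪ {b}
  (now 15)
Pass 4: +1 →
  {a,c}  = X∖{b,d}
  (now 16)
Pass 5: already closed under ᶜ and ∪.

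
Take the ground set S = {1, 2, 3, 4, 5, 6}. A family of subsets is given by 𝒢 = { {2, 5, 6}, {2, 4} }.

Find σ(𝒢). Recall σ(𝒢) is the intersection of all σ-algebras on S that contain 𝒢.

σ(𝒢) = { {}, {2}, {4}, {1, 3}, {2, 4}, {5, 6}, {1, 2, 3}, {1, 3, 4}, {2, 5, 6}, {4, 5, 6}, {1, 2, 3, 4}, {1, 3, 5, 6}, {2, 4, 5, 6}, {1, 2, 3, 5, 6}, {1, 3, 4, 5, 6}, S }

Trace:
Take S₀ = 𝒢 ∪ {∅, S} = { {}, {2, 4}, {2, 5, 6}, S }.
Iteration 1 (3 new):
  {1, 3, 4}  = {2, 5, 6}ᶜ
  {1, 3, 5, 6}  = {2, 4}ᶜ
  {2, 4, 5, 6}  = {2, 5, 6} ∪ {2, 4}
  — 7 sets.
Iteration 2: 4 new —
  {1, 3}  = {2, 4, 5, 6}ᶜ
  {1, 2, 3, 4}  = {1, 3, 4} ∪ {2, 4}
  {1, 2, 3, 5, 6}  = {1, 3, 5, 6} ∪ {2, 5, 6}
  {1, 3, 4, 5, 6}  = {1, 3, 5, 6} ∪ {1, 3, 4}
  — 11 sets.
Iteration 3: +3 →
  {2}  = {1, 3, 4, 5, 6}ᶜ
  {4}  = {1, 2, 3, 5, 6}ᶜ
  {5, 6}  = {1, 2, 3, 4}ᶜ
  — 14 sets.
Iteration 4: 2 new —
  {1, 2, 3}  = {1, 3} ∪ {2}
  {4, 5, 6}  = {5, 6} ∪ {4}
  — 16 sets.
Iteration 5: already closed under ᶜ and ∪.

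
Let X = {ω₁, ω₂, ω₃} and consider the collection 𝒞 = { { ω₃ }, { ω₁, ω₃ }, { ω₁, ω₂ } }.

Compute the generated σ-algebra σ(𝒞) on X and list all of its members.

|σ(𝒞)| = 8.  σ(𝒞) = { {}, { ω₁ }, { ω₂ }, { ω₃ }, { ω₁, ω₂ }, { ω₁, ω₃ }, { ω₂, ω₃ }, X }

Working:
Seed the family with 𝒞 together with ∅ and X: { {}, { ω₃ }, { ω₁, ω₂ }, { ω₁, ω₃ }, X }.
Pass 1 (1 new):
  { ω₂ }  = X∖{ ω₁, ω₃ }
  (now 6)
Pass 2. New:
  { ω₂, ω₃ }  = { ω₃ } ∪ { ω₂ }
  (now 7)
Pass 3: 1 new —
  { ω₁ }  = X∖{ ω₂, ω₃ }
  (now 8)
Pass 4 adds nothing — fixpoint reached.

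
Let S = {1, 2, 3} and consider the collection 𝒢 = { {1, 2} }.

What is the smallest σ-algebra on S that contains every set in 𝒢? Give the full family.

Answer: σ(𝒢) = { {}, {3}, {1, 2}, S }

Trace:
Start: 𝒢 ∪ {∅, S} = { {}, {1, 2}, S }.
Pass 1 adds 1:
  {3}  = {1, 2}ᶜ
  [4 total]
Pass 2 adds nothing — fixpoint reached.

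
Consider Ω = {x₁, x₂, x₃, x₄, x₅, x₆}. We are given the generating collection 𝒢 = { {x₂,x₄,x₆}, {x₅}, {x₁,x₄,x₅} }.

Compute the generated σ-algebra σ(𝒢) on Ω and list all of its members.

Initial family (5 sets): { {}, {x₅}, {x₁,x₄,x₅}, {x₂,x₄,x₆}, Ω }.
Iteration 1. New:
  {x₁,x₃,x₅}  = ᶜ of {x₂,x₄,x₆}
  {x₂,x₃,x₆}  = ᶜ of {x₁,x₄,x₅}
  {x₂,x₄,x₅,x₆}  = {x₂,x₄,x₆} ∪ {x₅}
  {x₁,x₂,x₃,x₄,x₆}  = ᶜ of {x₅}
  {x₁,x₂,x₄,x₅,x₆}  = {x₁,x₄,x₅} ∪ {x₂,x₄,x₆}
  [10 total]
Iteration 2. New:
  {x₃}  = ᶜ of {x₁,x₂,x₄,x₅,x₆}
  {x₁,x₃}  = ᶜ of {x₂,x₄,x₅,x₆}
  {x₁,x₃,x₄,x₅}  = {x₁,x₄,x₅} ∪ {x₁,x₃,x₅}
  {x₂,x₃,x₄,x₆}  = {x₂,x₄,x₆} ∪ {x₂,x₃,x₆}
  {x₂,x₃,x₅,x₆}  = {x₂,x₃,x₆} ∪ {x₅}
  {x₁,x₂,x₃,x₅,x₆}  = {x₂,x₃,x₆} ∪ {x₁,x₃,x₅}
  {x₂,x₃,x₄,x₅,x₆}  = {x₂,x₃,x₆} ∪ {x₂,x₄,x₅,x₆}
  [17 total]
Iteration 3. New:
  {x₁}  = ᶜ of {x₂,x₃,x₄,x₅,x₆}
  {x₄}  = ᶜ of {x₁,x₂,x₃,x₅,x₆}
  {x₁,x₄}  = ᶜ of {x₂,x₃,x₅,x₆}
  {x₁,x₅}  = ᶜ of {x₂,x₃,x₄,x₆}
  {x₂,x₆}  = ᶜ of {x₁,x₃,x₄,x₅}
  {x₃,x₅}  = {x₃} ∪ {x₅}
  {x₁,x₂,x₃,x₆}  = {x₁,x₃} ∪ {x₂,x₃,x₆}
  [24 total]
Iteration 4 (8 new):
  {x₃,x₄}  = {x₃} ∪ {x₄}
  {x₄,x₅}  = ᶜ of {x₁,x₂,x₃,x₆}
  {x₁,x₂,x₆}  = {x₁} ∪ {x₂,x₆}
  {x₁,x₃,x₄}  = {x₃} ∪ {x₁,x₄}
  {x₂,x₅,x₆}  = {x₂,x₆} ∪ {x₅}
  {x₃,x₄,x₅}  = {x₄} ∪ {x₃,x₅}
  {x₁,x₂,x₄,x₆}  = ᶜ of {x₃,x₅}
  {x₁,x₂,x₅,x₆}  = {x₂,x₆} ∪ {x₁,x₅}
  [32 total]
Iteration 5: stable.

Therefore σ(𝒢) = { {}, {x₁}, {x₃}, {x₄}, {x₅}, {x₁,x₃}, {x₁,x₄}, {x₁,x₅}, {x₂,x₆}, {x₃,x₄}, {x₃,x₅}, {x₄,x₅}, {x₁,x₂,x₆}, {x₁,x₃,x₄}, {x₁,x₃,x₅}, {x₁,x₄,x₅}, {x₂,x₃,x₆}, {x₂,x₄,x₆}, {x₂,x₅,x₆}, {x₃,x₄,x₅}, {x₁,x₂,x₃,x₆}, {x₁,x₂,x₄,x₆}, {x₁,x₂,x₅,x₆}, {x₁,x₃,x₄,x₅}, {x₂,x₃,x₄,x₆}, {x₂,x₃,x₅,x₆}, {x₂,x₄,x₅,x₆}, {x₁,x₂,x₃,x₄,x₆}, {x₁,x₂,x₃,x₅,x₆}, {x₁,x₂,x₄,x₅,x₆}, {x₂,x₃,x₄,x₅,x₆}, Ω } (|σ(𝒢)| = 32).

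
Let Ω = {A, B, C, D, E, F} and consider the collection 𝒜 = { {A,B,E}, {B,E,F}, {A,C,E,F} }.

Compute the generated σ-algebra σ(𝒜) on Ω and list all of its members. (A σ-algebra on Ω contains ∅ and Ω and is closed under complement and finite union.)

σ(𝒜) = { ∅, {A}, {B}, {C}, {D}, {E}, {F}, {A,B}, {A,C}, {A,D}, {A,E}, {A,F}, {B,C}, {B,D}, {B,E}, {B,F}, {C,D}, {C,E}, {C,F}, {D,E}, {D,F}, {E,F}, {A,B,C}, {A,B,D}, {A,B,E}, {A,B,F}, {A,C,D}, {A,C,E}, {A,C,F}, {A,D,E}, {A,D,F}, {A,E,F}, {B,C,D}, {B,C,E}, {B,C,F}, {B,D,E}, {B,D,F}, {B,E,F}, {C,D,E}, {C,D,F}, {C,E,F}, {D,E,F}, {A,B,C,D}, {A,B,C,E}, {A,B,C,F}, {A,B,D,E}, {A,B,D,F}, {A,B,E,F}, {A,C,D,E}, {A,C,D,F}, {A,C,E,F}, {A,D,E,F}, {B,C,D,E}, {B,C,D,F}, {B,C,E,F}, {B,D,E,F}, {C,D,E,F}, {A,B,C,D,E}, {A,B,C,D,F}, {A,B,C,E,F}, {A,B,D,E,F}, {A,C,D,E,F}, {B,C,D,E,F}, Ω }

Check:
Begin from { ∅, {A,B,E}, {B,E,F}, {A,C,E,F}, Ω } (that is, 𝒜 plus ∅ and Ω).
Round 1. New:
  {B,D}  = {A,C,E,F}ᶜ
  {A,C,D}  = {B,E,F}ᶜ
  {C,D,F}  = {A,B,E}ᶜ
  {A,B,E,F}  = {A,B,E} ∪ {B,E,F}
  {A,B,C,E,F}  = {A,C,E,F} ∪ {A,B,E}
  [10 total]
Round 2 (11 new):
  {D}  = {A,B,C,E,F}ᶜ
  {C,D}  = {A,B,E,F}ᶜ
  {A,B,C,D}  = {A,C,D} ∪ {B,D}
  {A,B,D,E}  = {A,B,E} ∪ {B,D}
  {A,C,D,F}  = {A,C,D} ∪ {C,D,F}
  {B,C,D,F}  = {C,D,F} ∪ {B,D}
  {B,D,E,F}  = {B,E,F} ∪ {B,D}
  {A,B,C,D,E}  = {A,B,E} ∪ {A,C,D}
  {A,B,D,E,F}  = {B,D} ∪ {A,B,E,F}
  {A,C,D,E,F}  = {A,C,E,F} ∪ {A,C,D}
  {B,C,D,E,F}  = {B,E,F} ∪ {C,D,F}
  [21 total]
Round 3: 11 new —
  {A}  = {B,C,D,E,F}ᶜ
  {B}  = {A,C,D,E,F}ᶜ
  {C}  = {A,B,D,E,F}ᶜ
  {F}  = {A,B,C,D,E}ᶜ
  {A,C}  = {B,D,E,F}ᶜ
  {A,E}  = {B,C,D,F}ᶜ
  {B,E}  = {A,C,D,F}ᶜ
  {C,F}  = {A,B,D,E}ᶜ
  {E,F}  = {A,B,C,D}ᶜ
  {B,C,D}  = {C,D} ∪ {B,D}
  {A,B,C,D,F}  = {A,C,D} ∪ {B,C,D,F}
  [32 total]
Round 4 adds 24:
  {E}  = {A,B,C,D,F}ᶜ
  {A,B}  = {A} ∪ {B}
  {A,D}  = {A} ∪ {D}
  {A,F}  = {A} ∪ {F}
  {B,C}  = {B} ∪ {C}
  {B,F}  = {B} ∪ {F}
  {D,F}  = {F} ∪ {D}
  {A,B,C}  = {B} ∪ {A,C}
  {A,B,D}  = {A} ∪ {B,D}
  {A,C,E}  = {C} ∪ {A,E}
  {A,C,F}  = {A} ∪ {C,F}
  {A,D,E}  = {A,E} ∪ {D}
  {A,E,F}  = {B,C,D}ᶜ
  {B,C,E}  = {B,E} ∪ {C}
  {B,C,F}  = {B} ∪ {C,F}
  {B,D,E}  = {B,E} ∪ {D}
  {B,D,F}  = {F} ∪ {B,D}
  {C,E,F}  = {E,F} ∪ {C}
  {D,E,F}  = {E,F} ∪ {D}
  {A,B,C,E}  = {B,E} ∪ {A,C}
  {A,C,D,E}  = {C,D} ∪ {A,E}
  {B,C,D,E}  = {B,E} ∪ {C,D}
  {B,C,E,F}  = {B,E} ∪ {C,F}
  {C,D,E,F}  = {C,D} ∪ {E,F}
  [56 total]
Round 5. New:
  {C,E}  = {E} ∪ {C}
  {D,E}  = {E} ∪ {D}
  {A,B,F}  = {A,F} ∪ {B}
  {A,D,F}  = {B,C,E}ᶜ
  {C,D,E}  = {C,D} ∪ {E}
  {A,B,C,F}  = {A,C,F} ∪ {B}
  {A,B,D,F}  = {B,D,F} ∪ {A,F}
  {A,D,E,F}  = {B,C}ᶜ
  [64 total]
Round 6: already closed under ᶜ and ∪.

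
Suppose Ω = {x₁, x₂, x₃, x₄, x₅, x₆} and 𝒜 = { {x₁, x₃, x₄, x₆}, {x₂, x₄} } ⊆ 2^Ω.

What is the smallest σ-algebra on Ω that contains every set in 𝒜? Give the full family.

σ(𝒜) (16 sets): { {}, {x₂}, {x₄}, {x₅}, {x₂, x₄}, {x₂, x₅}, {x₄, x₅}, {x₁, x₃, x₆}, {x₂, x₄, x₅}, {x₁, x₂, x₃, x₆}, {x₁, x₃, x₄, x₆}, {x₁, x₃, x₅, x₆}, {x₁, x₂, x₃, x₄, x₆}, {x₁, x₂, x₃, x₅, x₆}, {x₁, x₃, x₄, x₅, x₆}, Ω }

Trace:
Start: 𝒜 ∪ {∅, Ω} = { {}, {x₂, x₄}, {x₁, x₃, x₄, x₆}, Ω }.
Step 1: 3 new —
  {x₂, x₅}  = complement {x₁, x₃, x₄, x₆}
  {x₁, x₃, x₅, x₆}  = complement {x₂, x₄}
  {x₁, x₂, x₃, x₄, x₆}  = {x₂, x₄} ∪ {x₁, x₃, x₄, x₆}
Step 2 adds 4:
  {x₅}  = complement {x₁, x₂, x₃, x₄, x₆}
  {x₂, x₄, x₅}  = {x₂, x₅} ∪ {x₂, x₄}
  {x₁, x₂, x₃, x₅, x₆}  = {x₁, x₃, x₅, x₆} ∪ {x₂, x₅}
  {x₁, x₃, x₄, x₅, x₆}  = {x₁, x₃, x₅, x₆} ∪ {x₁, x₃, x₄, x₆}
Step 3 (3 new):
  {x₂}  = complement {x₁, x₃, x₄, x₅, x₆}
  {x₄}  = complement {x₁, x₂, x₃, x₅, x₆}
  {x₁, x₃, x₆}  = complement {x₂, x₄, x₅}
Step 4. New:
  {x₄, x₅}  = {x₄} ∪ {x₅}
  {x₁, x₂, x₃, x₆}  = {x₁, x₃, x₆} ∪ {x₂}
Step 5: already closed under ᶜ and ∪.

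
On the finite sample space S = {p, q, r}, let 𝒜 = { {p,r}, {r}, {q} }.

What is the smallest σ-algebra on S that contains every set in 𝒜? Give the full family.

Seed the family with 𝒜 together with ∅ and S: { {}, {q}, {r}, {p,r}, S }.
Iteration 1. New:
  {p,q}  = ᶜ of {r}
  {q,r}  = {r} ∪ {q}
  (now 7)
Iteration 2. New:
  {p}  = ᶜ of {q,r}
  (now 8)
Iteration 3: already closed under ᶜ and ∪.

|σ(𝒜)| = 8.  σ(𝒜) = { {}, {p}, {q}, {r}, {p,q}, {p,r}, {q,r}, S }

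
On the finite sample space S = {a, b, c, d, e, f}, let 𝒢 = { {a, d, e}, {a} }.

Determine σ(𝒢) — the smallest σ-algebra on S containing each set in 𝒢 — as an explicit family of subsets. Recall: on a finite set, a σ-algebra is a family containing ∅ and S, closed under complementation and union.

|σ(𝒢)| = 8.  σ(𝒢) = { {}, {a}, {d, e}, {a, d, e}, {b, c, f}, {a, b, c, f}, {b, c, d, e, f}, S }

Check:
Seed the family with 𝒢 together with ∅ and S: { {}, {a}, {a, d, e}, S }.
Step 1. New:
  {b, c, f}  = {a, d, e}ᶜ
  {b, c, d, e, f}  = {a}ᶜ
  (now 6)
Step 2. New:
  {a, b, c, f}  = {b, c, f} ∪ {a}
  (now 7)
Step 3 adds 1:
  {d, e}  = {a, b, c, f}ᶜ
  (now 8)
Step 4: no new sets; the family is a σ-algebra.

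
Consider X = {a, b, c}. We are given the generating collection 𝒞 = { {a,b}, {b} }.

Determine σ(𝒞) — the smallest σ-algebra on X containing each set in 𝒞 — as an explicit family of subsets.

Answer: σ(𝒞) = { ∅, {a}, {b}, {c}, {a,b}, {a,c}, {b,c}, X }

Trace:
Take S₀ = 𝒞 ∪ {∅, X} = { ∅, {b}, {a,b}, X }.
Round 1: 2 new —
  {c}  = {a,b}ᶜ
  {a,c}  = {b}ᶜ
  [6 total]
Round 2: 1 new —
  {b,c}  = {c} ∪ {b}
  [7 total]
Round 3: +1 →
  {a}  = {b,c}ᶜ
  [8 total]
Round 4: no new sets; the family is a σ-algebra.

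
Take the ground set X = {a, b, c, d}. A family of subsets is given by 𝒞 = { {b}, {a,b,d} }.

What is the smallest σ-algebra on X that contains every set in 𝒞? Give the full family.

Start: 𝒞 ∪ {∅, X} = { {}, {b}, {a,b,d}, X }.
Pass 1: +2 →
  {c}  = X∖{a,b,d}
  {a,c,d}  = X∖{b}
Pass 2 adds 1:
  {b,c}  = {c} ∪ {b}
Pass 3 (1 new):
  {a,d}  = X∖{b,c}
Pass 4 adds nothing — fixpoint reached.

Therefore σ(𝒞) = { {}, {b}, {c}, {a,d}, {b,c}, {a,b,d}, {a,c,d}, X } (|σ(𝒞)| = 8).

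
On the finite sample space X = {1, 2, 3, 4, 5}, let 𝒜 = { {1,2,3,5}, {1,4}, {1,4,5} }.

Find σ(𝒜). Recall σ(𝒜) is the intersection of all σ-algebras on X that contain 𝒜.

σ(𝒜) = { {}, {1}, {4}, {5}, {1,4}, {1,5}, {2,3}, {4,5}, {1,2,3}, {1,4,5}, {2,3,4}, {2,3,5}, {1,2,3,4}, {1,2,3,5}, {2,3,4,5}, X }

Trace:
Start: 𝒜 ∪ {∅, X} = { {}, {1,4}, {1,4,5}, {1,2,3,5}, X }.
Pass 1: +3 →
  {4}  = {1,2,3,5}ᶜ
  {2,3}  = {1,4,5}ᶜ
  {2,3,5}  = {1,4}ᶜ
Pass 2 (3 new):
  {2,3,4}  = {4} ∪ {2,3}
  {1,2,3,4}  = {1,4} ∪ {2,3}
  {2,3,4,5}  = {4} ∪ {2,3,5}
Pass 3 adds 3:
  {1}  = {2,3,4,5}ᶜ
  {5}  = {1,2,3,4}ᶜ
  {1,5}  = {2,3,4}ᶜ
Pass 4 (2 new):
  {4,5}  = {4} ∪ {5}
  {1,2,3}  = {2,3} ∪ {1}
Pass 5: stable.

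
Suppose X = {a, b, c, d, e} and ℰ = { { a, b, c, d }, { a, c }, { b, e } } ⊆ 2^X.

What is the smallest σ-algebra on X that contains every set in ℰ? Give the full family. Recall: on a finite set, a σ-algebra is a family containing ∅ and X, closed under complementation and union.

σ(ℰ) = { {}, { b }, { d }, { e }, { a, c }, { b, d }, { b, e }, { d, e }, { a, b, c }, { a, c, d }, { a, c, e }, { b, d, e }, { a, b, c, d }, { a, b, c, e }, { a, c, d, e }, X }

Check:
Seed the family with ℰ together with ∅ and X: { {}, { a, c }, { b, e }, { a, b, c, d }, X }.
Round 1. New:
  { e }  = { a, b, c, d }ᶜ
  { a, c, d }  = { b, e }ᶜ
  { b, d, e }  = { a, c }ᶜ
  { a, b, c, e }  = { b, e } ∪ { a, c }
  — 9 sets.
Round 2: 3 new —
  { d }  = { a, b, c, e }ᶜ
  { a, c, e }  = { e } ∪ { a, c }
  { a, c, d, e }  = { e } ∪ { a, c, d }
  — 12 sets.
Round 3 (3 new):
  { b }  = { a, c, d, e }ᶜ
  { b, d }  = { a, c, e }ᶜ
  { d, e }  = { d } ∪ { e }
  — 15 sets.
Round 4: +1 →
  { a, b, c }  = { d, e }ᶜ
  — 16 sets.
Round 5 adds nothing — fixpoint reached.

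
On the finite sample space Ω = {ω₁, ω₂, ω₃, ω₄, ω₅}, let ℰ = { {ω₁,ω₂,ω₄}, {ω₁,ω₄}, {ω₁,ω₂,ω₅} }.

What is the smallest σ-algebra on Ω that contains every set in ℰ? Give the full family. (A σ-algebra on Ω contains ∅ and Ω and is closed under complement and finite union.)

σ(ℰ) = { {}, {ω₁}, {ω₂}, {ω₃}, {ω₄}, {ω₅}, {ω₁,ω₂}, {ω₁,ω₃}, {ω₁,ω₄}, {ω₁,ω₅}, {ω₂,ω₃}, {ω₂,ω₄}, {ω₂,ω₅}, {ω₃,ω₄}, {ω₃,ω₅}, {ω₄,ω₅}, {ω₁,ω₂,ω₃}, {ω₁,ω₂,ω₄}, {ω₁,ω₂,ω₅}, {ω₁,ω₃,ω₄}, {ω₁,ω₃,ω₅}, {ω₁,ω₄,ω₅}, {ω₂,ω₃,ω₄}, {ω₂,ω₃,ω₅}, {ω₂,ω₄,ω₅}, {ω₃,ω₄,ω₅}, {ω₁,ω₂,ω₃,ω₄}, {ω₁,ω₂,ω₃,ω₅}, {ω₁,ω₂,ω₄,ω₅}, {ω₁,ω₃,ω₄,ω₅}, {ω₂,ω₃,ω₄,ω₅}, Ω }

Working:
Seed the family with ℰ together with ∅ and Ω: { {}, {ω₁,ω₄}, {ω₁,ω₂,ω₄}, {ω₁,ω₂,ω₅}, Ω }.
Round 1: 4 new —
  {ω₃,ω₄}  = {ω₁,ω₂,ω₅}ᶜ
  {ω₃,ω₅}  = {ω₁,ω₂,ω₄}ᶜ
  {ω₂,ω₃,ω₅}  = {ω₁,ω₄}ᶜ
  {ω₁,ω₂,ω₄,ω₅}  = {ω₁,ω₂,ω₅} ∪ {ω₁,ω₄}
  (now 9)
Round 2. New:
  {ω₃}  = {ω₁,ω₂,ω₄,ω₅}ᶜ
  {ω₁,ω₃,ω₄}  = {ω₃,ω₄} ∪ {ω₁,ω₄}
  {ω₃,ω₄,ω₅}  = {ω₃,ω₄} ∪ {ω₃,ω₅}
  {ω₁,ω₂,ω₃,ω₄}  = {ω₃,ω₄} ∪ {ω₁,ω₂,ω₄}
  {ω₁,ω₂,ω₃,ω₅}  = {ω₁,ω₂,ω₅} ∪ {ω₂,ω₃,ω₅}
  {ω₁,ω₃,ω₄,ω₅}  = {ω₁,ω₄} ∪ {ω₃,ω₅}
  {ω₂,ω₃,ω₄,ω₅}  = {ω₃,ω₄} ∪ {ω₂,ω₃,ω₅}
  (now 16)
Round 3. New:
  {ω₁}  = {ω₂,ω₃,ω₄,ω₅}ᶜ
  {ω₂}  = {ω₁,ω₃,ω₄,ω₅}ᶜ
  {ω₄}  = {ω₁,ω₂,ω₃,ω₅}ᶜ
  {ω₅}  = {ω₁,ω₂,ω₃,ω₄}ᶜ
  {ω₁,ω₂}  = {ω₃,ω₄,ω₅}ᶜ
  {ω₂,ω₅}  = {ω₁,ω₃,ω₄}ᶜ
  (now 22)
Round 4: +10 →
  {ω₁,ω₃}  = {ω₃} ∪ {ω₁}
  {ω₁,ω₅}  = {ω₅} ∪ {ω₁}
  {ω₂,ω₃}  = {ω₂} ∪ {ω₃}
  {ω₂,ω₄}  = {ω₂} ∪ {ω₄}
  {ω₄,ω₅}  = {ω₅} ∪ {ω₄}
  {ω₁,ω₂,ω₃}  = {ω₁,ω₂} ∪ {ω₃}
  {ω₁,ω₃,ω₅}  = {ω₃,ω₅} ∪ {ω₁}
  {ω₁,ω₄,ω₅}  = {ω₅} ∪ {ω₁,ω₄}
  {ω₂,ω₃,ω₄}  = {ω₃,ω₄} ∪ {ω₂}
  {ω₂,ω₄,ω₅}  = {ω₂,ω₅} ∪ {ω₄}
  (now 32)
Round 5: closed — nothing new.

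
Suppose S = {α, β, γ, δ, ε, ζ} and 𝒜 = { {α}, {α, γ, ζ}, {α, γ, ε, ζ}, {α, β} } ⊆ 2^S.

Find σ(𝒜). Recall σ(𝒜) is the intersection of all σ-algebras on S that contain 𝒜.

Answer: σ(𝒜) = { {}, {α}, {β}, {δ}, {ε}, {α, β}, {α, δ}, {α, ε}, {β, δ}, {β, ε}, {γ, ζ}, {δ, ε}, {α, β, δ}, {α, β, ε}, {α, γ, ζ}, {α, δ, ε}, {β, γ, ζ}, {β, δ, ε}, {γ, δ, ζ}, {γ, ε, ζ}, {α, β, γ, ζ}, {α, β, δ, ε}, {α, γ, δ, ζ}, {α, γ, ε, ζ}, {β, γ, δ, ζ}, {β, γ, ε, ζ}, {γ, δ, ε, ζ}, {α, β, γ, δ, ζ}, {α, β, γ, ε, ζ}, {α, γ, δ, ε, ζ}, {β, γ, δ, ε, ζ}, S }

Working:
Begin from { {}, {α}, {α, β}, {α, γ, ζ}, {α, γ, ε, ζ}, S } (that is, 𝒜 plus ∅ and S).
Round 1: +6 →
  {β, δ}  = ᶜ of {α, γ, ε, ζ}
  {β, δ, ε}  = ᶜ of {α, γ, ζ}
  {α, β, γ, ζ}  = {α, β} ∪ {α, γ, ζ}
  {γ, δ, ε, ζ}  = ᶜ of {α, β}
  {α, β, γ, ε, ζ}  = {α, γ, ε, ζ} ∪ {α, β}
  {β, γ, δ, ε, ζ}  = ᶜ of {α}
  [12 total]
Round 2 (6 new):
  {δ}  = ᶜ of {α, β, γ, ε, ζ}
  {δ, ε}  = ᶜ of {α, β, γ, ζ}
  {α, β, δ}  = {α, β} ∪ {β, δ}
  {α, β, δ, ε}  = {α, β} ∪ {β, δ, ε}
  {α, β, γ, δ, ζ}  = {α, γ, ζ} ∪ {β, δ}
  {α, γ, δ, ε, ζ}  = {α, γ, ε, ζ} ∪ {γ, δ, ε, ζ}
  [18 total]
Round 3 (7 new):
  {β}  = ᶜ of {α, γ, δ, ε, ζ}
  {ε}  = ᶜ of {α, β, γ, δ, ζ}
  {α, δ}  = {α} ∪ {δ}
  {γ, ζ}  = ᶜ of {α, β, δ, ε}
  {α, δ, ε}  = {δ, ε} ∪ {α}
  {γ, ε, ζ}  = ᶜ of {α, β, δ}
  {α, γ, δ, ζ}  = {α, γ, ζ} ∪ {δ}
  [25 total]
Round 4: 7 new —
  {α, ε}  = {ε} ∪ {α}
  {β, ε}  = ᶜ of {α, γ, δ, ζ}
  {α, β, ε}  = {α, β} ∪ {ε}
  {β, γ, ζ}  = ᶜ of {α, δ, ε}
  {γ, δ, ζ}  = {γ, ζ} ∪ {δ}
  {β, γ, δ, ζ}  = {γ, ζ} ∪ {β, δ}
  {β, γ, ε, ζ}  = ᶜ of {α, δ}
  [32 total]
After Round 5 the family is unchanged; done.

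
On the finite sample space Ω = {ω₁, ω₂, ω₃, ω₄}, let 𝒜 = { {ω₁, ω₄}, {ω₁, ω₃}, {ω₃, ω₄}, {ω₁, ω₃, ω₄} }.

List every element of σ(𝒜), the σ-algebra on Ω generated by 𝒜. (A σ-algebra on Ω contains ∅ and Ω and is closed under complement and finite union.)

σ(𝒜) (16 sets): { ∅, {ω₁}, {ω₂}, {ω₃}, {ω₄}, {ω₁, ω₂}, {ω₁, ω₃}, {ω₁, ω₄}, {ω₂, ω₃}, {ω₂, ω₄}, {ω₃, ω₄}, {ω₁, ω₂, ω₃}, {ω₁, ω₂, ω₄}, {ω₁, ω₃, ω₄}, {ω₂, ω₃, ω₄}, Ω }

Working:
Start: 𝒜 ∪ {∅, Ω} = { ∅, {ω₁, ω₃}, {ω₁, ω₄}, {ω₃, ω₄}, {ω₁, ω₃, ω₄}, Ω }.
Iteration 1 adds 4:
  {ω₂}  = complement {ω₁, ω₃, ω₄}
  {ω₁, ω₂}  = complement {ω₃, ω₄}
  {ω₂, ω₃}  = complement {ω₁, ω₄}
  {ω₂, ω₄}  = complement {ω₁, ω₃}
  — 10 sets.
Iteration 2: 3 new —
  {ω₁, ω₂, ω₃}  = {ω₁, ω₂} ∪ {ω₂, ω₃}
  {ω₁, ω₂, ω₄}  = {ω₁, ω₂} ∪ {ω₁, ω₄}
  {ω₂, ω₃, ω₄}  = {ω₃, ω₄} ∪ {ω₂}
  — 13 sets.
Iteration 3: +3 →
  {ω₁}  = complement {ω₂, ω₃, ω₄}
  {ω₃}  = complement {ω₁, ω₂, ω₄}
  {ω₄}  = complement {ω₁, ω₂, ω₃}
  — 16 sets.
After Iteration 4 the family is unchanged; done.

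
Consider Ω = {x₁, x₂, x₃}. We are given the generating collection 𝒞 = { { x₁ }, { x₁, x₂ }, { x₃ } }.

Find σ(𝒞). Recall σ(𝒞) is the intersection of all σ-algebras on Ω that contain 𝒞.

Take S₀ = 𝒞 ∪ {∅, Ω} = { ∅, { x₁ }, { x₃ }, { x₁, x₂ }, Ω }.
Round 1: +2 →
  { x₁, x₃ }  = { x₃ } ∪ { x₁ }
  { x₂, x₃ }  = complement { x₁ }
  (now 7)
Round 2. New:
  { x₂ }  = complement { x₁, x₃ }
  (now 8)
Round 3: already closed under ᶜ and ∪.

Therefore σ(𝒞) = { ∅, { x₁ }, { x₂ }, { x₃ }, { x₁, x₂ }, { x₁, x₃ }, { x₂, x₃ }, Ω } (|σ(𝒞)| = 8).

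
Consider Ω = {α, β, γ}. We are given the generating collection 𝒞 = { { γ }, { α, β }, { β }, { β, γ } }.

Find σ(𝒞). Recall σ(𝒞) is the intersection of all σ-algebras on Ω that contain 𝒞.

σ(𝒞) (8 sets): { {  }, { α }, { β }, { γ }, { α, β }, { α, γ }, { β, γ }, Ω }

Check:
Take S₀ = 𝒞 ∪ {∅, Ω} = { {  }, { β }, { γ }, { α, β }, { β, γ }, Ω }.
Iteration 1 (2 new):
  { α }  = { β, γ }ᶜ
  { α, γ }  = { β }ᶜ
  |family| = 8
Iteration 2: already closed under ᶜ and ∪.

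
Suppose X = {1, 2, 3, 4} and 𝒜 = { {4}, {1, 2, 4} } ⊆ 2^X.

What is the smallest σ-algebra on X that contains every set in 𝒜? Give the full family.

Seed the family with 𝒜 together with ∅ and X: { {}, {4}, {1, 2, 4}, X }.
Pass 1 (2 new):
  {3}  = {1, 2, 4}ᶜ
  {1, 2, 3}  = {4}ᶜ
Pass 2 (1 new):
  {3, 4}  = {3} ∪ {4}
Pass 3: 1 new —
  {1, 2}  = {3, 4}ᶜ
Pass 4: closed — nothing new.

σ(𝒜) = { {}, {3}, {4}, {1, 2}, {3, 4}, {1, 2, 3}, {1, 2, 4}, X }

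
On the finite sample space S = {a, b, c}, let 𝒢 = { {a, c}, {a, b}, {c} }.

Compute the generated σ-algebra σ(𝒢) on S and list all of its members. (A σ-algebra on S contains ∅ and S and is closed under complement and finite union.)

|σ(𝒢)| = 8.  σ(𝒢) = { {}, {a}, {b}, {c}, {a, b}, {a, c}, {b, c}, S }

Trace:
Begin from { {}, {c}, {a, b}, {a, c}, S } (that is, 𝒢 plus ∅ and S).
Iteration 1 adds 1:
  {b}  = complement {a, c}
  (now 6)
Iteration 2: +1 →
  {b, c}  = {c} ∪ {b}
  (now 7)
Iteration 3. New:
  {a}  = complement {b, c}
  (now 8)
Iteration 4 adds nothing — fixpoint reached.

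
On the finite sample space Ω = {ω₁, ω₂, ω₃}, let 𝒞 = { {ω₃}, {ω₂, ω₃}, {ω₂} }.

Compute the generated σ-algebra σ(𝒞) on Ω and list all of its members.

Initial family (5 sets): { {}, {ω₂}, {ω₃}, {ω₂, ω₃}, Ω }.
Round 1 adds 3:
  {ω₁}  = complement {ω₂, ω₃}
  {ω₁, ω₂}  = complement {ω₃}
  {ω₁, ω₃}  = complement {ω₂}
  [8 total]
Round 2: stable.

|σ(𝒞)| = 8.  σ(𝒞) = { {}, {ω₁}, {ω₂}, {ω₃}, {ω₁, ω₂}, {ω₁, ω₃}, {ω₂, ω₃}, Ω }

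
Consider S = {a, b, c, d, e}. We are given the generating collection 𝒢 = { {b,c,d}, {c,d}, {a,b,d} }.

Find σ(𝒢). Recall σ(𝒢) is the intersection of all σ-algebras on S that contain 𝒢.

σ(𝒢) = { ∅, {a}, {b}, {c}, {d}, {e}, {a,b}, {a,c}, {a,d}, {a,e}, {b,c}, {b,d}, {b,e}, {c,d}, {c,e}, {d,e}, {a,b,c}, {a,b,d}, {a,b,e}, {a,c,d}, {a,c,e}, {a,d,e}, {b,c,d}, {b,c,e}, {b,d,e}, {c,d,e}, {a,b,c,d}, {a,b,c,e}, {a,b,d,e}, {a,c,d,e}, {b,c,d,e}, S }

Working:
Take S₀ = 𝒢 ∪ {∅, S} = { ∅, {c,d}, {a,b,d}, {b,c,d}, S }.
Step 1 (4 new):
  {a,e}  = complement {b,c,d}
  {c,e}  = complement {a,b,d}
  {a,b,e}  = complement {c,d}
  {a,b,c,d}  = {c,d} ∪ {a,b,d}
  [9 total]
Step 2 adds 7:
  {e}  = complement {a,b,c,d}
  {a,c,e}  = {a,e} ∪ {c,e}
  {c,d,e}  = {c,d} ∪ {c,e}
  {a,b,c,e}  = {a,b,e} ∪ {c,e}
  {a,b,d,e}  = {a,b,d} ∪ {a,b,e}
  {a,c,d,e}  = {c,d} ∪ {a,e}
  {b,c,d,e}  = {b,c,d} ∪ {c,e}
  [16 total]
Step 3: +6 →
  {a}  = complement {b,c,d,e}
  {b}  = complement {a,c,d,e}
  {c}  = complement {a,b,d,e}
  {d}  = complement {a,b,c,e}
  {a,b}  = complement {c,d,e}
  {b,d}  = complement {a,c,e}
  [22 total]
Step 4. New:
  {a,c}  = {c} ∪ {a}
  {a,d}  = {d} ∪ {a}
  {b,c}  = {b} ∪ {c}
  {b,e}  = {b} ∪ {e}
  {d,e}  = {e} ∪ {d}
  {a,b,c}  = {a,b} ∪ {c}
  {a,c,d}  = {c,d} ∪ {a}
  {a,d,e}  = {a,e} ∪ {d}
  {b,c,e}  = {b} ∪ {c,e}
  {b,d,e}  = {e} ∪ {b,d}
  [32 total]
Step 5: closed — nothing new.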